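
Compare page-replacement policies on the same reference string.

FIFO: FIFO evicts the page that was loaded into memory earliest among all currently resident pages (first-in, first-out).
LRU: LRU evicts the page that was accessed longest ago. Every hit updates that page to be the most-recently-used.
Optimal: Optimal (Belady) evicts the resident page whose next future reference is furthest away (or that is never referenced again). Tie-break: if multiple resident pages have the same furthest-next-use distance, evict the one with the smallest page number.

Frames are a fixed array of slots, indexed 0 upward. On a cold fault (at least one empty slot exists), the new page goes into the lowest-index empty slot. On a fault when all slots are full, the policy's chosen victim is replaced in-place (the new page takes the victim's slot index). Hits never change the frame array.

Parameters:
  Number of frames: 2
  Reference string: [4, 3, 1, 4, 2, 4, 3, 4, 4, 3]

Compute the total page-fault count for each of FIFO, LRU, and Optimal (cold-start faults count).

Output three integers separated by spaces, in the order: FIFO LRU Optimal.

--- FIFO ---
  step 0: ref 4 -> FAULT, frames=[4,-] (faults so far: 1)
  step 1: ref 3 -> FAULT, frames=[4,3] (faults so far: 2)
  step 2: ref 1 -> FAULT, evict 4, frames=[1,3] (faults so far: 3)
  step 3: ref 4 -> FAULT, evict 3, frames=[1,4] (faults so far: 4)
  step 4: ref 2 -> FAULT, evict 1, frames=[2,4] (faults so far: 5)
  step 5: ref 4 -> HIT, frames=[2,4] (faults so far: 5)
  step 6: ref 3 -> FAULT, evict 4, frames=[2,3] (faults so far: 6)
  step 7: ref 4 -> FAULT, evict 2, frames=[4,3] (faults so far: 7)
  step 8: ref 4 -> HIT, frames=[4,3] (faults so far: 7)
  step 9: ref 3 -> HIT, frames=[4,3] (faults so far: 7)
  FIFO total faults: 7
--- LRU ---
  step 0: ref 4 -> FAULT, frames=[4,-] (faults so far: 1)
  step 1: ref 3 -> FAULT, frames=[4,3] (faults so far: 2)
  step 2: ref 1 -> FAULT, evict 4, frames=[1,3] (faults so far: 3)
  step 3: ref 4 -> FAULT, evict 3, frames=[1,4] (faults so far: 4)
  step 4: ref 2 -> FAULT, evict 1, frames=[2,4] (faults so far: 5)
  step 5: ref 4 -> HIT, frames=[2,4] (faults so far: 5)
  step 6: ref 3 -> FAULT, evict 2, frames=[3,4] (faults so far: 6)
  step 7: ref 4 -> HIT, frames=[3,4] (faults so far: 6)
  step 8: ref 4 -> HIT, frames=[3,4] (faults so far: 6)
  step 9: ref 3 -> HIT, frames=[3,4] (faults so far: 6)
  LRU total faults: 6
--- Optimal ---
  step 0: ref 4 -> FAULT, frames=[4,-] (faults so far: 1)
  step 1: ref 3 -> FAULT, frames=[4,3] (faults so far: 2)
  step 2: ref 1 -> FAULT, evict 3, frames=[4,1] (faults so far: 3)
  step 3: ref 4 -> HIT, frames=[4,1] (faults so far: 3)
  step 4: ref 2 -> FAULT, evict 1, frames=[4,2] (faults so far: 4)
  step 5: ref 4 -> HIT, frames=[4,2] (faults so far: 4)
  step 6: ref 3 -> FAULT, evict 2, frames=[4,3] (faults so far: 5)
  step 7: ref 4 -> HIT, frames=[4,3] (faults so far: 5)
  step 8: ref 4 -> HIT, frames=[4,3] (faults so far: 5)
  step 9: ref 3 -> HIT, frames=[4,3] (faults so far: 5)
  Optimal total faults: 5

Answer: 7 6 5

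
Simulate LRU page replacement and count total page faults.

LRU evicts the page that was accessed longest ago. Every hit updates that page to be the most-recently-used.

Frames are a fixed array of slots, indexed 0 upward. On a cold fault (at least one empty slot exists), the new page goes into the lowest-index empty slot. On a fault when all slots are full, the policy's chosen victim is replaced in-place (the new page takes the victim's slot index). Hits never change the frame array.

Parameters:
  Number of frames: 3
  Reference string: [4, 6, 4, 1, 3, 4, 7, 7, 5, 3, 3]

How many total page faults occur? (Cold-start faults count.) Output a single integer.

Step 0: ref 4 → FAULT, frames=[4,-,-]
Step 1: ref 6 → FAULT, frames=[4,6,-]
Step 2: ref 4 → HIT, frames=[4,6,-]
Step 3: ref 1 → FAULT, frames=[4,6,1]
Step 4: ref 3 → FAULT (evict 6), frames=[4,3,1]
Step 5: ref 4 → HIT, frames=[4,3,1]
Step 6: ref 7 → FAULT (evict 1), frames=[4,3,7]
Step 7: ref 7 → HIT, frames=[4,3,7]
Step 8: ref 5 → FAULT (evict 3), frames=[4,5,7]
Step 9: ref 3 → FAULT (evict 4), frames=[3,5,7]
Step 10: ref 3 → HIT, frames=[3,5,7]
Total faults: 7

Answer: 7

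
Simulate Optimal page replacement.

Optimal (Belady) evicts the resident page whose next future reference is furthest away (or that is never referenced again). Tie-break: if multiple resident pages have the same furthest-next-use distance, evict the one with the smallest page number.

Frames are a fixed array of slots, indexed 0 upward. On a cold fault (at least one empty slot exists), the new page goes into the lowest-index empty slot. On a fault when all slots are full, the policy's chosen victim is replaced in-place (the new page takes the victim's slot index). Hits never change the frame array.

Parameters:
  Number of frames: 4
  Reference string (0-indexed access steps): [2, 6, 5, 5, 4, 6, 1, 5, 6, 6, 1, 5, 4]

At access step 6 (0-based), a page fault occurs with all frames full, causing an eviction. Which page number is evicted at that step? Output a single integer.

Step 0: ref 2 -> FAULT, frames=[2,-,-,-]
Step 1: ref 6 -> FAULT, frames=[2,6,-,-]
Step 2: ref 5 -> FAULT, frames=[2,6,5,-]
Step 3: ref 5 -> HIT, frames=[2,6,5,-]
Step 4: ref 4 -> FAULT, frames=[2,6,5,4]
Step 5: ref 6 -> HIT, frames=[2,6,5,4]
Step 6: ref 1 -> FAULT, evict 2, frames=[1,6,5,4]
At step 6: evicted page 2

Answer: 2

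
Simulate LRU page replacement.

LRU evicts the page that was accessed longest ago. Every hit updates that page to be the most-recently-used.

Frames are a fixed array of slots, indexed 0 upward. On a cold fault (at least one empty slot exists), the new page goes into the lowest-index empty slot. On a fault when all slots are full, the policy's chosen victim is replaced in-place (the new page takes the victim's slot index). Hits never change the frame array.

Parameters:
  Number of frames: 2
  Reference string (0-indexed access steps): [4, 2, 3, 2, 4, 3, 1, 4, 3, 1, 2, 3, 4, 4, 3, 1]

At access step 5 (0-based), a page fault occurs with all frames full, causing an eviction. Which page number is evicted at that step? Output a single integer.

Answer: 2

Derivation:
Step 0: ref 4 -> FAULT, frames=[4,-]
Step 1: ref 2 -> FAULT, frames=[4,2]
Step 2: ref 3 -> FAULT, evict 4, frames=[3,2]
Step 3: ref 2 -> HIT, frames=[3,2]
Step 4: ref 4 -> FAULT, evict 3, frames=[4,2]
Step 5: ref 3 -> FAULT, evict 2, frames=[4,3]
At step 5: evicted page 2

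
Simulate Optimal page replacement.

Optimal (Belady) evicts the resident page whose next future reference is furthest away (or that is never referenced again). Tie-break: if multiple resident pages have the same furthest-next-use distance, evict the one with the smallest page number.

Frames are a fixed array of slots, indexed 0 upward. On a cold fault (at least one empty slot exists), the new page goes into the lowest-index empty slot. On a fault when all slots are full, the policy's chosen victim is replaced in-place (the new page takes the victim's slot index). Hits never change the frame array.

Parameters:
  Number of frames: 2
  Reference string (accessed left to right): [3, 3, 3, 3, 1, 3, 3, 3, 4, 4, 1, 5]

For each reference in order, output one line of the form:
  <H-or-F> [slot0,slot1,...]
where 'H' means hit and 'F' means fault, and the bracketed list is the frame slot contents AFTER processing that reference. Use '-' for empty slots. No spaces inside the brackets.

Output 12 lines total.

F [3,-]
H [3,-]
H [3,-]
H [3,-]
F [3,1]
H [3,1]
H [3,1]
H [3,1]
F [4,1]
H [4,1]
H [4,1]
F [4,5]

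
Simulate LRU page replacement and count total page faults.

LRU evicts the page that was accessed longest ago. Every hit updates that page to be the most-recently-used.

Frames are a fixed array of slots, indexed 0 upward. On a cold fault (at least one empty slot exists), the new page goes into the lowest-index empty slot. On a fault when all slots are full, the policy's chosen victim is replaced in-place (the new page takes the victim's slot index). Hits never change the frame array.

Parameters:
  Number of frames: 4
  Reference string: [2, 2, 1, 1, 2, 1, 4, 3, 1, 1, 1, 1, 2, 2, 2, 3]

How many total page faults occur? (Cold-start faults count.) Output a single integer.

Answer: 4

Derivation:
Step 0: ref 2 → FAULT, frames=[2,-,-,-]
Step 1: ref 2 → HIT, frames=[2,-,-,-]
Step 2: ref 1 → FAULT, frames=[2,1,-,-]
Step 3: ref 1 → HIT, frames=[2,1,-,-]
Step 4: ref 2 → HIT, frames=[2,1,-,-]
Step 5: ref 1 → HIT, frames=[2,1,-,-]
Step 6: ref 4 → FAULT, frames=[2,1,4,-]
Step 7: ref 3 → FAULT, frames=[2,1,4,3]
Step 8: ref 1 → HIT, frames=[2,1,4,3]
Step 9: ref 1 → HIT, frames=[2,1,4,3]
Step 10: ref 1 → HIT, frames=[2,1,4,3]
Step 11: ref 1 → HIT, frames=[2,1,4,3]
Step 12: ref 2 → HIT, frames=[2,1,4,3]
Step 13: ref 2 → HIT, frames=[2,1,4,3]
Step 14: ref 2 → HIT, frames=[2,1,4,3]
Step 15: ref 3 → HIT, frames=[2,1,4,3]
Total faults: 4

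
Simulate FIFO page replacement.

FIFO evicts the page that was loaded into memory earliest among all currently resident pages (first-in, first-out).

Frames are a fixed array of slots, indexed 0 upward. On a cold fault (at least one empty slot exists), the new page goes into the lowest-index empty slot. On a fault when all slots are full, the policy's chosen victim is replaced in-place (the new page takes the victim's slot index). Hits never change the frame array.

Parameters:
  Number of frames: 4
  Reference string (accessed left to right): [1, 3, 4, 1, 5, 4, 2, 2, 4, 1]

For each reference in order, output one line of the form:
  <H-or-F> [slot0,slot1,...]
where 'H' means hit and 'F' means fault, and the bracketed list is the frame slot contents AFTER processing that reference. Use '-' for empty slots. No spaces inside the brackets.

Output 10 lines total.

F [1,-,-,-]
F [1,3,-,-]
F [1,3,4,-]
H [1,3,4,-]
F [1,3,4,5]
H [1,3,4,5]
F [2,3,4,5]
H [2,3,4,5]
H [2,3,4,5]
F [2,1,4,5]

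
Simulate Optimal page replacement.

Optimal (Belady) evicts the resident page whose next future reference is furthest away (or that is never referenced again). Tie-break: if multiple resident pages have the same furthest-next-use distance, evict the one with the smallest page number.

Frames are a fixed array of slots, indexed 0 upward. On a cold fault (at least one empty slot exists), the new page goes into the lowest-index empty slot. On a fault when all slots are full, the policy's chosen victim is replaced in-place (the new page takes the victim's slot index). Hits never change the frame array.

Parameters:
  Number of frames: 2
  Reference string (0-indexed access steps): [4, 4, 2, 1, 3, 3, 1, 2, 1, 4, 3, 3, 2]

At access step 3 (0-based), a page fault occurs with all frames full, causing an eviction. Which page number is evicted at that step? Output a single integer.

Answer: 4

Derivation:
Step 0: ref 4 -> FAULT, frames=[4,-]
Step 1: ref 4 -> HIT, frames=[4,-]
Step 2: ref 2 -> FAULT, frames=[4,2]
Step 3: ref 1 -> FAULT, evict 4, frames=[1,2]
At step 3: evicted page 4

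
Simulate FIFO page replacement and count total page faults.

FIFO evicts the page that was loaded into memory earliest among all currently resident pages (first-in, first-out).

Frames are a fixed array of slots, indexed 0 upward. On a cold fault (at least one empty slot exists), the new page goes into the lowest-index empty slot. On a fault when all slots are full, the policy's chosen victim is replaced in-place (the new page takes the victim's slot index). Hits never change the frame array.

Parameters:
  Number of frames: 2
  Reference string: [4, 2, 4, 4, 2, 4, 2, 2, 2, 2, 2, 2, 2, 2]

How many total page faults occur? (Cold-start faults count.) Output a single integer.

Step 0: ref 4 → FAULT, frames=[4,-]
Step 1: ref 2 → FAULT, frames=[4,2]
Step 2: ref 4 → HIT, frames=[4,2]
Step 3: ref 4 → HIT, frames=[4,2]
Step 4: ref 2 → HIT, frames=[4,2]
Step 5: ref 4 → HIT, frames=[4,2]
Step 6: ref 2 → HIT, frames=[4,2]
Step 7: ref 2 → HIT, frames=[4,2]
Step 8: ref 2 → HIT, frames=[4,2]
Step 9: ref 2 → HIT, frames=[4,2]
Step 10: ref 2 → HIT, frames=[4,2]
Step 11: ref 2 → HIT, frames=[4,2]
Step 12: ref 2 → HIT, frames=[4,2]
Step 13: ref 2 → HIT, frames=[4,2]
Total faults: 2

Answer: 2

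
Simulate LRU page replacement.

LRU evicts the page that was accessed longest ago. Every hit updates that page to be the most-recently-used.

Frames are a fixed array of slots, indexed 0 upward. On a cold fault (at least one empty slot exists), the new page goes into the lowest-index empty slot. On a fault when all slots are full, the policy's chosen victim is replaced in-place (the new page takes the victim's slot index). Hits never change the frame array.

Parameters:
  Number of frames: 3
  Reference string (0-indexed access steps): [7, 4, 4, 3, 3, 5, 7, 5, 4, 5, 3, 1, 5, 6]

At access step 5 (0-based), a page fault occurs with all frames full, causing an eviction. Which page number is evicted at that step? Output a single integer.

Answer: 7

Derivation:
Step 0: ref 7 -> FAULT, frames=[7,-,-]
Step 1: ref 4 -> FAULT, frames=[7,4,-]
Step 2: ref 4 -> HIT, frames=[7,4,-]
Step 3: ref 3 -> FAULT, frames=[7,4,3]
Step 4: ref 3 -> HIT, frames=[7,4,3]
Step 5: ref 5 -> FAULT, evict 7, frames=[5,4,3]
At step 5: evicted page 7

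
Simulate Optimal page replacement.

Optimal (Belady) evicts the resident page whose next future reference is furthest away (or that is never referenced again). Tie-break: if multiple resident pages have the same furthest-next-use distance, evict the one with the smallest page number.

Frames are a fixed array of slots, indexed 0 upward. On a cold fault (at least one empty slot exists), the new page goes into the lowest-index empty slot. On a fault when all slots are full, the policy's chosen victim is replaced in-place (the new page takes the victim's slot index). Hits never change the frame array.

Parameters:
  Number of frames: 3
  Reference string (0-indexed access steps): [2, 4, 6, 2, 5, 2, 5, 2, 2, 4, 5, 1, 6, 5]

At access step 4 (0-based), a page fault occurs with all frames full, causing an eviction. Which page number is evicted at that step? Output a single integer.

Answer: 6

Derivation:
Step 0: ref 2 -> FAULT, frames=[2,-,-]
Step 1: ref 4 -> FAULT, frames=[2,4,-]
Step 2: ref 6 -> FAULT, frames=[2,4,6]
Step 3: ref 2 -> HIT, frames=[2,4,6]
Step 4: ref 5 -> FAULT, evict 6, frames=[2,4,5]
At step 4: evicted page 6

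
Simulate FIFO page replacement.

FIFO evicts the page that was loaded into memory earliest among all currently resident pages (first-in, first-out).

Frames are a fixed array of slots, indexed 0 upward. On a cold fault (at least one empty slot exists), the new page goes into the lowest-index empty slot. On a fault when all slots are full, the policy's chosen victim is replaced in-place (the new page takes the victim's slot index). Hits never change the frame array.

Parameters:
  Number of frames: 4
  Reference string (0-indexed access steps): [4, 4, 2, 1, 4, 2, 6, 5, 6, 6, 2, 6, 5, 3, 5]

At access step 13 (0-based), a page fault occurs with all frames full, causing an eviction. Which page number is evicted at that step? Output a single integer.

Answer: 2

Derivation:
Step 0: ref 4 -> FAULT, frames=[4,-,-,-]
Step 1: ref 4 -> HIT, frames=[4,-,-,-]
Step 2: ref 2 -> FAULT, frames=[4,2,-,-]
Step 3: ref 1 -> FAULT, frames=[4,2,1,-]
Step 4: ref 4 -> HIT, frames=[4,2,1,-]
Step 5: ref 2 -> HIT, frames=[4,2,1,-]
Step 6: ref 6 -> FAULT, frames=[4,2,1,6]
Step 7: ref 5 -> FAULT, evict 4, frames=[5,2,1,6]
Step 8: ref 6 -> HIT, frames=[5,2,1,6]
Step 9: ref 6 -> HIT, frames=[5,2,1,6]
Step 10: ref 2 -> HIT, frames=[5,2,1,6]
Step 11: ref 6 -> HIT, frames=[5,2,1,6]
Step 12: ref 5 -> HIT, frames=[5,2,1,6]
Step 13: ref 3 -> FAULT, evict 2, frames=[5,3,1,6]
At step 13: evicted page 2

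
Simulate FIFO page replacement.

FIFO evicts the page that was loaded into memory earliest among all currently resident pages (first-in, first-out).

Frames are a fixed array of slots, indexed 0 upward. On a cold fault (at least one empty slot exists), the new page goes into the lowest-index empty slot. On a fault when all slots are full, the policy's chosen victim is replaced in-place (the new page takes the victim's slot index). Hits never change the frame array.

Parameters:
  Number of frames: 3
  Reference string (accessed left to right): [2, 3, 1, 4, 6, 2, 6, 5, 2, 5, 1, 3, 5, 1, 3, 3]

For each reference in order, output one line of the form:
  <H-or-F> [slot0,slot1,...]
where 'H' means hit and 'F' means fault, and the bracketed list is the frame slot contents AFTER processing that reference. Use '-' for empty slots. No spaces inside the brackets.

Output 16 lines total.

F [2,-,-]
F [2,3,-]
F [2,3,1]
F [4,3,1]
F [4,6,1]
F [4,6,2]
H [4,6,2]
F [5,6,2]
H [5,6,2]
H [5,6,2]
F [5,1,2]
F [5,1,3]
H [5,1,3]
H [5,1,3]
H [5,1,3]
H [5,1,3]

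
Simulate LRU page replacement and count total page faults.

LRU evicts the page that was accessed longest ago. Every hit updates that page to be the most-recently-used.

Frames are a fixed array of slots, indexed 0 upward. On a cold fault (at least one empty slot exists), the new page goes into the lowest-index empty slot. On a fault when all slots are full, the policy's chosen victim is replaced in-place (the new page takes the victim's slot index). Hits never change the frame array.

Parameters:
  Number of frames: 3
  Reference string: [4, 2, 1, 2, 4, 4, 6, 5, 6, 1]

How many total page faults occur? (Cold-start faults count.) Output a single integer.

Answer: 6

Derivation:
Step 0: ref 4 → FAULT, frames=[4,-,-]
Step 1: ref 2 → FAULT, frames=[4,2,-]
Step 2: ref 1 → FAULT, frames=[4,2,1]
Step 3: ref 2 → HIT, frames=[4,2,1]
Step 4: ref 4 → HIT, frames=[4,2,1]
Step 5: ref 4 → HIT, frames=[4,2,1]
Step 6: ref 6 → FAULT (evict 1), frames=[4,2,6]
Step 7: ref 5 → FAULT (evict 2), frames=[4,5,6]
Step 8: ref 6 → HIT, frames=[4,5,6]
Step 9: ref 1 → FAULT (evict 4), frames=[1,5,6]
Total faults: 6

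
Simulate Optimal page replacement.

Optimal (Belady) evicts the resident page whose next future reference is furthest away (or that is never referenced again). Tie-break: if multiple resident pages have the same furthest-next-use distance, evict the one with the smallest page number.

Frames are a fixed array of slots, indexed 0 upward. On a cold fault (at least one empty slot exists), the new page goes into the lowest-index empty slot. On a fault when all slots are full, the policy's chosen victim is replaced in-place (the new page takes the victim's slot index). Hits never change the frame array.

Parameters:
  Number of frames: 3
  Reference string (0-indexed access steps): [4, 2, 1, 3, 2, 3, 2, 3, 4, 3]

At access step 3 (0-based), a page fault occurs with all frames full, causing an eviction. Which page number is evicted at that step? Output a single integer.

Answer: 1

Derivation:
Step 0: ref 4 -> FAULT, frames=[4,-,-]
Step 1: ref 2 -> FAULT, frames=[4,2,-]
Step 2: ref 1 -> FAULT, frames=[4,2,1]
Step 3: ref 3 -> FAULT, evict 1, frames=[4,2,3]
At step 3: evicted page 1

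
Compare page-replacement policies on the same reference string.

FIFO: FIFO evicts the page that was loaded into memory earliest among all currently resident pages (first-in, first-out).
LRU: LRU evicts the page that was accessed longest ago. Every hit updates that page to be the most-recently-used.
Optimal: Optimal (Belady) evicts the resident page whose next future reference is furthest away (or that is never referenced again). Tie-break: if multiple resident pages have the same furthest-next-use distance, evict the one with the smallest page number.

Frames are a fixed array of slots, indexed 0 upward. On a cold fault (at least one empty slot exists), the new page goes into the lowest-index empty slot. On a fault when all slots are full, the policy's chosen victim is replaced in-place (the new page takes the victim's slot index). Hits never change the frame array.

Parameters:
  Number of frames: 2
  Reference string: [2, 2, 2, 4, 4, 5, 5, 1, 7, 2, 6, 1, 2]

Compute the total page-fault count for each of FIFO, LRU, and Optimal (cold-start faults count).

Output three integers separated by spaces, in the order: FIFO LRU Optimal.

--- FIFO ---
  step 0: ref 2 -> FAULT, frames=[2,-] (faults so far: 1)
  step 1: ref 2 -> HIT, frames=[2,-] (faults so far: 1)
  step 2: ref 2 -> HIT, frames=[2,-] (faults so far: 1)
  step 3: ref 4 -> FAULT, frames=[2,4] (faults so far: 2)
  step 4: ref 4 -> HIT, frames=[2,4] (faults so far: 2)
  step 5: ref 5 -> FAULT, evict 2, frames=[5,4] (faults so far: 3)
  step 6: ref 5 -> HIT, frames=[5,4] (faults so far: 3)
  step 7: ref 1 -> FAULT, evict 4, frames=[5,1] (faults so far: 4)
  step 8: ref 7 -> FAULT, evict 5, frames=[7,1] (faults so far: 5)
  step 9: ref 2 -> FAULT, evict 1, frames=[7,2] (faults so far: 6)
  step 10: ref 6 -> FAULT, evict 7, frames=[6,2] (faults so far: 7)
  step 11: ref 1 -> FAULT, evict 2, frames=[6,1] (faults so far: 8)
  step 12: ref 2 -> FAULT, evict 6, frames=[2,1] (faults so far: 9)
  FIFO total faults: 9
--- LRU ---
  step 0: ref 2 -> FAULT, frames=[2,-] (faults so far: 1)
  step 1: ref 2 -> HIT, frames=[2,-] (faults so far: 1)
  step 2: ref 2 -> HIT, frames=[2,-] (faults so far: 1)
  step 3: ref 4 -> FAULT, frames=[2,4] (faults so far: 2)
  step 4: ref 4 -> HIT, frames=[2,4] (faults so far: 2)
  step 5: ref 5 -> FAULT, evict 2, frames=[5,4] (faults so far: 3)
  step 6: ref 5 -> HIT, frames=[5,4] (faults so far: 3)
  step 7: ref 1 -> FAULT, evict 4, frames=[5,1] (faults so far: 4)
  step 8: ref 7 -> FAULT, evict 5, frames=[7,1] (faults so far: 5)
  step 9: ref 2 -> FAULT, evict 1, frames=[7,2] (faults so far: 6)
  step 10: ref 6 -> FAULT, evict 7, frames=[6,2] (faults so far: 7)
  step 11: ref 1 -> FAULT, evict 2, frames=[6,1] (faults so far: 8)
  step 12: ref 2 -> FAULT, evict 6, frames=[2,1] (faults so far: 9)
  LRU total faults: 9
--- Optimal ---
  step 0: ref 2 -> FAULT, frames=[2,-] (faults so far: 1)
  step 1: ref 2 -> HIT, frames=[2,-] (faults so far: 1)
  step 2: ref 2 -> HIT, frames=[2,-] (faults so far: 1)
  step 3: ref 4 -> FAULT, frames=[2,4] (faults so far: 2)
  step 4: ref 4 -> HIT, frames=[2,4] (faults so far: 2)
  step 5: ref 5 -> FAULT, evict 4, frames=[2,5] (faults so far: 3)
  step 6: ref 5 -> HIT, frames=[2,5] (faults so far: 3)
  step 7: ref 1 -> FAULT, evict 5, frames=[2,1] (faults so far: 4)
  step 8: ref 7 -> FAULT, evict 1, frames=[2,7] (faults so far: 5)
  step 9: ref 2 -> HIT, frames=[2,7] (faults so far: 5)
  step 10: ref 6 -> FAULT, evict 7, frames=[2,6] (faults so far: 6)
  step 11: ref 1 -> FAULT, evict 6, frames=[2,1] (faults so far: 7)
  step 12: ref 2 -> HIT, frames=[2,1] (faults so far: 7)
  Optimal total faults: 7

Answer: 9 9 7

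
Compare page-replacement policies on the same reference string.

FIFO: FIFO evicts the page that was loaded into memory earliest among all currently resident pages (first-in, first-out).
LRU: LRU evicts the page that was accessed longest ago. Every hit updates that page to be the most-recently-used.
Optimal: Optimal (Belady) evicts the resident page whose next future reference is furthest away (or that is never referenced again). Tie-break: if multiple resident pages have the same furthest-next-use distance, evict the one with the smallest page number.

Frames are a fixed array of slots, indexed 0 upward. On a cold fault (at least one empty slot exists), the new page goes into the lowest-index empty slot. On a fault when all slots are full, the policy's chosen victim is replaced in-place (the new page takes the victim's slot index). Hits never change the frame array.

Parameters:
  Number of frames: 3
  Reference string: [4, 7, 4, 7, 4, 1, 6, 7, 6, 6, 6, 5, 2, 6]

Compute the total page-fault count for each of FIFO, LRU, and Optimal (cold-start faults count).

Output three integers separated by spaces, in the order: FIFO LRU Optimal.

--- FIFO ---
  step 0: ref 4 -> FAULT, frames=[4,-,-] (faults so far: 1)
  step 1: ref 7 -> FAULT, frames=[4,7,-] (faults so far: 2)
  step 2: ref 4 -> HIT, frames=[4,7,-] (faults so far: 2)
  step 3: ref 7 -> HIT, frames=[4,7,-] (faults so far: 2)
  step 4: ref 4 -> HIT, frames=[4,7,-] (faults so far: 2)
  step 5: ref 1 -> FAULT, frames=[4,7,1] (faults so far: 3)
  step 6: ref 6 -> FAULT, evict 4, frames=[6,7,1] (faults so far: 4)
  step 7: ref 7 -> HIT, frames=[6,7,1] (faults so far: 4)
  step 8: ref 6 -> HIT, frames=[6,7,1] (faults so far: 4)
  step 9: ref 6 -> HIT, frames=[6,7,1] (faults so far: 4)
  step 10: ref 6 -> HIT, frames=[6,7,1] (faults so far: 4)
  step 11: ref 5 -> FAULT, evict 7, frames=[6,5,1] (faults so far: 5)
  step 12: ref 2 -> FAULT, evict 1, frames=[6,5,2] (faults so far: 6)
  step 13: ref 6 -> HIT, frames=[6,5,2] (faults so far: 6)
  FIFO total faults: 6
--- LRU ---
  step 0: ref 4 -> FAULT, frames=[4,-,-] (faults so far: 1)
  step 1: ref 7 -> FAULT, frames=[4,7,-] (faults so far: 2)
  step 2: ref 4 -> HIT, frames=[4,7,-] (faults so far: 2)
  step 3: ref 7 -> HIT, frames=[4,7,-] (faults so far: 2)
  step 4: ref 4 -> HIT, frames=[4,7,-] (faults so far: 2)
  step 5: ref 1 -> FAULT, frames=[4,7,1] (faults so far: 3)
  step 6: ref 6 -> FAULT, evict 7, frames=[4,6,1] (faults so far: 4)
  step 7: ref 7 -> FAULT, evict 4, frames=[7,6,1] (faults so far: 5)
  step 8: ref 6 -> HIT, frames=[7,6,1] (faults so far: 5)
  step 9: ref 6 -> HIT, frames=[7,6,1] (faults so far: 5)
  step 10: ref 6 -> HIT, frames=[7,6,1] (faults so far: 5)
  step 11: ref 5 -> FAULT, evict 1, frames=[7,6,5] (faults so far: 6)
  step 12: ref 2 -> FAULT, evict 7, frames=[2,6,5] (faults so far: 7)
  step 13: ref 6 -> HIT, frames=[2,6,5] (faults so far: 7)
  LRU total faults: 7
--- Optimal ---
  step 0: ref 4 -> FAULT, frames=[4,-,-] (faults so far: 1)
  step 1: ref 7 -> FAULT, frames=[4,7,-] (faults so far: 2)
  step 2: ref 4 -> HIT, frames=[4,7,-] (faults so far: 2)
  step 3: ref 7 -> HIT, frames=[4,7,-] (faults so far: 2)
  step 4: ref 4 -> HIT, frames=[4,7,-] (faults so far: 2)
  step 5: ref 1 -> FAULT, frames=[4,7,1] (faults so far: 3)
  step 6: ref 6 -> FAULT, evict 1, frames=[4,7,6] (faults so far: 4)
  step 7: ref 7 -> HIT, frames=[4,7,6] (faults so far: 4)
  step 8: ref 6 -> HIT, frames=[4,7,6] (faults so far: 4)
  step 9: ref 6 -> HIT, frames=[4,7,6] (faults so far: 4)
  step 10: ref 6 -> HIT, frames=[4,7,6] (faults so far: 4)
  step 11: ref 5 -> FAULT, evict 4, frames=[5,7,6] (faults so far: 5)
  step 12: ref 2 -> FAULT, evict 5, frames=[2,7,6] (faults so far: 6)
  step 13: ref 6 -> HIT, frames=[2,7,6] (faults so far: 6)
  Optimal total faults: 6

Answer: 6 7 6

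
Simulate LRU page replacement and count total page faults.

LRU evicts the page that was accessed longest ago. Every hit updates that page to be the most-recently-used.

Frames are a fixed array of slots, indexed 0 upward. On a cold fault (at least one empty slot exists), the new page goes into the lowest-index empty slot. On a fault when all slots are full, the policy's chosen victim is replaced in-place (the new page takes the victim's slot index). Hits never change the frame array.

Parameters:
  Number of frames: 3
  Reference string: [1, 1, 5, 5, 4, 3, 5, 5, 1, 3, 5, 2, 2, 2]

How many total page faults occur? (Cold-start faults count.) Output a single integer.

Answer: 6

Derivation:
Step 0: ref 1 → FAULT, frames=[1,-,-]
Step 1: ref 1 → HIT, frames=[1,-,-]
Step 2: ref 5 → FAULT, frames=[1,5,-]
Step 3: ref 5 → HIT, frames=[1,5,-]
Step 4: ref 4 → FAULT, frames=[1,5,4]
Step 5: ref 3 → FAULT (evict 1), frames=[3,5,4]
Step 6: ref 5 → HIT, frames=[3,5,4]
Step 7: ref 5 → HIT, frames=[3,5,4]
Step 8: ref 1 → FAULT (evict 4), frames=[3,5,1]
Step 9: ref 3 → HIT, frames=[3,5,1]
Step 10: ref 5 → HIT, frames=[3,5,1]
Step 11: ref 2 → FAULT (evict 1), frames=[3,5,2]
Step 12: ref 2 → HIT, frames=[3,5,2]
Step 13: ref 2 → HIT, frames=[3,5,2]
Total faults: 6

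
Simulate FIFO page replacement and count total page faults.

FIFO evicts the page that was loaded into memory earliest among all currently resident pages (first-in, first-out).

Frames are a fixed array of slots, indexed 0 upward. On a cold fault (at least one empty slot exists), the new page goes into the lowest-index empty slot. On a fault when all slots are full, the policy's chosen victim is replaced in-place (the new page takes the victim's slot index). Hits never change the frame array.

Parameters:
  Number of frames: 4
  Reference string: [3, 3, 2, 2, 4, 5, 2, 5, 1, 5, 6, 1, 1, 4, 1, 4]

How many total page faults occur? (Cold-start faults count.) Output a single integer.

Step 0: ref 3 → FAULT, frames=[3,-,-,-]
Step 1: ref 3 → HIT, frames=[3,-,-,-]
Step 2: ref 2 → FAULT, frames=[3,2,-,-]
Step 3: ref 2 → HIT, frames=[3,2,-,-]
Step 4: ref 4 → FAULT, frames=[3,2,4,-]
Step 5: ref 5 → FAULT, frames=[3,2,4,5]
Step 6: ref 2 → HIT, frames=[3,2,4,5]
Step 7: ref 5 → HIT, frames=[3,2,4,5]
Step 8: ref 1 → FAULT (evict 3), frames=[1,2,4,5]
Step 9: ref 5 → HIT, frames=[1,2,4,5]
Step 10: ref 6 → FAULT (evict 2), frames=[1,6,4,5]
Step 11: ref 1 → HIT, frames=[1,6,4,5]
Step 12: ref 1 → HIT, frames=[1,6,4,5]
Step 13: ref 4 → HIT, frames=[1,6,4,5]
Step 14: ref 1 → HIT, frames=[1,6,4,5]
Step 15: ref 4 → HIT, frames=[1,6,4,5]
Total faults: 6

Answer: 6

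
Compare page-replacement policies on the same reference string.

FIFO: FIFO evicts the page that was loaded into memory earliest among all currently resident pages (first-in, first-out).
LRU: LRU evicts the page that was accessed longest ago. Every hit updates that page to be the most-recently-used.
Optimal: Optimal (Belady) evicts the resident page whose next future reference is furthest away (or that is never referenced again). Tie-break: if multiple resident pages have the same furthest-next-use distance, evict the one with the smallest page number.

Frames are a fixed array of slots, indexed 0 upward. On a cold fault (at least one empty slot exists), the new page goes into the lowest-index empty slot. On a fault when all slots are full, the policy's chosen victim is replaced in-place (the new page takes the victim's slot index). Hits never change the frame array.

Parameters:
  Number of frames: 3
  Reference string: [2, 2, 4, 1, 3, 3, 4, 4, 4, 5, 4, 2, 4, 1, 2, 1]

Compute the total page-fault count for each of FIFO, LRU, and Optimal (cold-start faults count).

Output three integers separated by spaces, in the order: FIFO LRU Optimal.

--- FIFO ---
  step 0: ref 2 -> FAULT, frames=[2,-,-] (faults so far: 1)
  step 1: ref 2 -> HIT, frames=[2,-,-] (faults so far: 1)
  step 2: ref 4 -> FAULT, frames=[2,4,-] (faults so far: 2)
  step 3: ref 1 -> FAULT, frames=[2,4,1] (faults so far: 3)
  step 4: ref 3 -> FAULT, evict 2, frames=[3,4,1] (faults so far: 4)
  step 5: ref 3 -> HIT, frames=[3,4,1] (faults so far: 4)
  step 6: ref 4 -> HIT, frames=[3,4,1] (faults so far: 4)
  step 7: ref 4 -> HIT, frames=[3,4,1] (faults so far: 4)
  step 8: ref 4 -> HIT, frames=[3,4,1] (faults so far: 4)
  step 9: ref 5 -> FAULT, evict 4, frames=[3,5,1] (faults so far: 5)
  step 10: ref 4 -> FAULT, evict 1, frames=[3,5,4] (faults so far: 6)
  step 11: ref 2 -> FAULT, evict 3, frames=[2,5,4] (faults so far: 7)
  step 12: ref 4 -> HIT, frames=[2,5,4] (faults so far: 7)
  step 13: ref 1 -> FAULT, evict 5, frames=[2,1,4] (faults so far: 8)
  step 14: ref 2 -> HIT, frames=[2,1,4] (faults so far: 8)
  step 15: ref 1 -> HIT, frames=[2,1,4] (faults so far: 8)
  FIFO total faults: 8
--- LRU ---
  step 0: ref 2 -> FAULT, frames=[2,-,-] (faults so far: 1)
  step 1: ref 2 -> HIT, frames=[2,-,-] (faults so far: 1)
  step 2: ref 4 -> FAULT, frames=[2,4,-] (faults so far: 2)
  step 3: ref 1 -> FAULT, frames=[2,4,1] (faults so far: 3)
  step 4: ref 3 -> FAULT, evict 2, frames=[3,4,1] (faults so far: 4)
  step 5: ref 3 -> HIT, frames=[3,4,1] (faults so far: 4)
  step 6: ref 4 -> HIT, frames=[3,4,1] (faults so far: 4)
  step 7: ref 4 -> HIT, frames=[3,4,1] (faults so far: 4)
  step 8: ref 4 -> HIT, frames=[3,4,1] (faults so far: 4)
  step 9: ref 5 -> FAULT, evict 1, frames=[3,4,5] (faults so far: 5)
  step 10: ref 4 -> HIT, frames=[3,4,5] (faults so far: 5)
  step 11: ref 2 -> FAULT, evict 3, frames=[2,4,5] (faults so far: 6)
  step 12: ref 4 -> HIT, frames=[2,4,5] (faults so far: 6)
  step 13: ref 1 -> FAULT, evict 5, frames=[2,4,1] (faults so far: 7)
  step 14: ref 2 -> HIT, frames=[2,4,1] (faults so far: 7)
  step 15: ref 1 -> HIT, frames=[2,4,1] (faults so far: 7)
  LRU total faults: 7
--- Optimal ---
  step 0: ref 2 -> FAULT, frames=[2,-,-] (faults so far: 1)
  step 1: ref 2 -> HIT, frames=[2,-,-] (faults so far: 1)
  step 2: ref 4 -> FAULT, frames=[2,4,-] (faults so far: 2)
  step 3: ref 1 -> FAULT, frames=[2,4,1] (faults so far: 3)
  step 4: ref 3 -> FAULT, evict 1, frames=[2,4,3] (faults so far: 4)
  step 5: ref 3 -> HIT, frames=[2,4,3] (faults so far: 4)
  step 6: ref 4 -> HIT, frames=[2,4,3] (faults so far: 4)
  step 7: ref 4 -> HIT, frames=[2,4,3] (faults so far: 4)
  step 8: ref 4 -> HIT, frames=[2,4,3] (faults so far: 4)
  step 9: ref 5 -> FAULT, evict 3, frames=[2,4,5] (faults so far: 5)
  step 10: ref 4 -> HIT, frames=[2,4,5] (faults so far: 5)
  step 11: ref 2 -> HIT, frames=[2,4,5] (faults so far: 5)
  step 12: ref 4 -> HIT, frames=[2,4,5] (faults so far: 5)
  step 13: ref 1 -> FAULT, evict 4, frames=[2,1,5] (faults so far: 6)
  step 14: ref 2 -> HIT, frames=[2,1,5] (faults so far: 6)
  step 15: ref 1 -> HIT, frames=[2,1,5] (faults so far: 6)
  Optimal total faults: 6

Answer: 8 7 6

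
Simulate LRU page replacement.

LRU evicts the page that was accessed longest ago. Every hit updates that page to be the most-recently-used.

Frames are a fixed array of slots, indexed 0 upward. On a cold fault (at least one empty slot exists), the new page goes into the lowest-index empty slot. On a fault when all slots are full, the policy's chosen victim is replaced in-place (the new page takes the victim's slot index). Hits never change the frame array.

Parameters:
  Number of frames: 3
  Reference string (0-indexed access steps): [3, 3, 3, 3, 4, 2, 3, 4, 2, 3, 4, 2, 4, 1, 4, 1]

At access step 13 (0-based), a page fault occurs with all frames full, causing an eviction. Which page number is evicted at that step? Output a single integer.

Step 0: ref 3 -> FAULT, frames=[3,-,-]
Step 1: ref 3 -> HIT, frames=[3,-,-]
Step 2: ref 3 -> HIT, frames=[3,-,-]
Step 3: ref 3 -> HIT, frames=[3,-,-]
Step 4: ref 4 -> FAULT, frames=[3,4,-]
Step 5: ref 2 -> FAULT, frames=[3,4,2]
Step 6: ref 3 -> HIT, frames=[3,4,2]
Step 7: ref 4 -> HIT, frames=[3,4,2]
Step 8: ref 2 -> HIT, frames=[3,4,2]
Step 9: ref 3 -> HIT, frames=[3,4,2]
Step 10: ref 4 -> HIT, frames=[3,4,2]
Step 11: ref 2 -> HIT, frames=[3,4,2]
Step 12: ref 4 -> HIT, frames=[3,4,2]
Step 13: ref 1 -> FAULT, evict 3, frames=[1,4,2]
At step 13: evicted page 3

Answer: 3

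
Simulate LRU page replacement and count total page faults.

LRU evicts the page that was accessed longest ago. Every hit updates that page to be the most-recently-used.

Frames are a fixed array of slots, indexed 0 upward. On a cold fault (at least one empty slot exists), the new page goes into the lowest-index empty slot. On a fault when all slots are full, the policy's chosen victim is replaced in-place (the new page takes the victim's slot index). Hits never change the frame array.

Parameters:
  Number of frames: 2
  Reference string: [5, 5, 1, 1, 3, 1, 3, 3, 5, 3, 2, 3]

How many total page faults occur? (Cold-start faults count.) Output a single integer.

Step 0: ref 5 → FAULT, frames=[5,-]
Step 1: ref 5 → HIT, frames=[5,-]
Step 2: ref 1 → FAULT, frames=[5,1]
Step 3: ref 1 → HIT, frames=[5,1]
Step 4: ref 3 → FAULT (evict 5), frames=[3,1]
Step 5: ref 1 → HIT, frames=[3,1]
Step 6: ref 3 → HIT, frames=[3,1]
Step 7: ref 3 → HIT, frames=[3,1]
Step 8: ref 5 → FAULT (evict 1), frames=[3,5]
Step 9: ref 3 → HIT, frames=[3,5]
Step 10: ref 2 → FAULT (evict 5), frames=[3,2]
Step 11: ref 3 → HIT, frames=[3,2]
Total faults: 5

Answer: 5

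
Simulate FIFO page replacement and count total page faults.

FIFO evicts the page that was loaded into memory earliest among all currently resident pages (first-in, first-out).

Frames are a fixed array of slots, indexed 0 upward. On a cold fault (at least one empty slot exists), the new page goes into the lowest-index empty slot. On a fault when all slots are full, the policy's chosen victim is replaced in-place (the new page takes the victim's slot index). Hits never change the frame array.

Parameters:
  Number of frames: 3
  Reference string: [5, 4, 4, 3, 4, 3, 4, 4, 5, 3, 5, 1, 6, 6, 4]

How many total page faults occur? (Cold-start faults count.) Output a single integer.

Answer: 6

Derivation:
Step 0: ref 5 → FAULT, frames=[5,-,-]
Step 1: ref 4 → FAULT, frames=[5,4,-]
Step 2: ref 4 → HIT, frames=[5,4,-]
Step 3: ref 3 → FAULT, frames=[5,4,3]
Step 4: ref 4 → HIT, frames=[5,4,3]
Step 5: ref 3 → HIT, frames=[5,4,3]
Step 6: ref 4 → HIT, frames=[5,4,3]
Step 7: ref 4 → HIT, frames=[5,4,3]
Step 8: ref 5 → HIT, frames=[5,4,3]
Step 9: ref 3 → HIT, frames=[5,4,3]
Step 10: ref 5 → HIT, frames=[5,4,3]
Step 11: ref 1 → FAULT (evict 5), frames=[1,4,3]
Step 12: ref 6 → FAULT (evict 4), frames=[1,6,3]
Step 13: ref 6 → HIT, frames=[1,6,3]
Step 14: ref 4 → FAULT (evict 3), frames=[1,6,4]
Total faults: 6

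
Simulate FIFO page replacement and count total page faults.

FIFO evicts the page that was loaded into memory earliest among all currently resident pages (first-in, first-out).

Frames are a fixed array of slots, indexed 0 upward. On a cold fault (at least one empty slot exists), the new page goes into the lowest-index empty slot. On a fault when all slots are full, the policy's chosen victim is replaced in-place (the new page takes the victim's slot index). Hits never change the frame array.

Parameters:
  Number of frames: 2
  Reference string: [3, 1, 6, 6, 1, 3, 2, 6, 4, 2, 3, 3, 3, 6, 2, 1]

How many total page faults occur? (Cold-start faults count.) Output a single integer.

Answer: 12

Derivation:
Step 0: ref 3 → FAULT, frames=[3,-]
Step 1: ref 1 → FAULT, frames=[3,1]
Step 2: ref 6 → FAULT (evict 3), frames=[6,1]
Step 3: ref 6 → HIT, frames=[6,1]
Step 4: ref 1 → HIT, frames=[6,1]
Step 5: ref 3 → FAULT (evict 1), frames=[6,3]
Step 6: ref 2 → FAULT (evict 6), frames=[2,3]
Step 7: ref 6 → FAULT (evict 3), frames=[2,6]
Step 8: ref 4 → FAULT (evict 2), frames=[4,6]
Step 9: ref 2 → FAULT (evict 6), frames=[4,2]
Step 10: ref 3 → FAULT (evict 4), frames=[3,2]
Step 11: ref 3 → HIT, frames=[3,2]
Step 12: ref 3 → HIT, frames=[3,2]
Step 13: ref 6 → FAULT (evict 2), frames=[3,6]
Step 14: ref 2 → FAULT (evict 3), frames=[2,6]
Step 15: ref 1 → FAULT (evict 6), frames=[2,1]
Total faults: 12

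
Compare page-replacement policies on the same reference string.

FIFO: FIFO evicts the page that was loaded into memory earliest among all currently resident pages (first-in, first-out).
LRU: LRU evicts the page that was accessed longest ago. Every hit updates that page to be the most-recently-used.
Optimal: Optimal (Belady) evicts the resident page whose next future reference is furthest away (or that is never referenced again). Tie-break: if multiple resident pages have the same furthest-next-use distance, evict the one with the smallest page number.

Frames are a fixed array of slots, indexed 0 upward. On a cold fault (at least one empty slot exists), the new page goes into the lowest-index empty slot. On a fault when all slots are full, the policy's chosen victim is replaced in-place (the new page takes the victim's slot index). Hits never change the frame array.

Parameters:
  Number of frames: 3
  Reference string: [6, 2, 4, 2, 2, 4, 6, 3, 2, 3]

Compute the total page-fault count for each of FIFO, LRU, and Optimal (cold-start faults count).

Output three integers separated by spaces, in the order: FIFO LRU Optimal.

Answer: 4 5 4

Derivation:
--- FIFO ---
  step 0: ref 6 -> FAULT, frames=[6,-,-] (faults so far: 1)
  step 1: ref 2 -> FAULT, frames=[6,2,-] (faults so far: 2)
  step 2: ref 4 -> FAULT, frames=[6,2,4] (faults so far: 3)
  step 3: ref 2 -> HIT, frames=[6,2,4] (faults so far: 3)
  step 4: ref 2 -> HIT, frames=[6,2,4] (faults so far: 3)
  step 5: ref 4 -> HIT, frames=[6,2,4] (faults so far: 3)
  step 6: ref 6 -> HIT, frames=[6,2,4] (faults so far: 3)
  step 7: ref 3 -> FAULT, evict 6, frames=[3,2,4] (faults so far: 4)
  step 8: ref 2 -> HIT, frames=[3,2,4] (faults so far: 4)
  step 9: ref 3 -> HIT, frames=[3,2,4] (faults so far: 4)
  FIFO total faults: 4
--- LRU ---
  step 0: ref 6 -> FAULT, frames=[6,-,-] (faults so far: 1)
  step 1: ref 2 -> FAULT, frames=[6,2,-] (faults so far: 2)
  step 2: ref 4 -> FAULT, frames=[6,2,4] (faults so far: 3)
  step 3: ref 2 -> HIT, frames=[6,2,4] (faults so far: 3)
  step 4: ref 2 -> HIT, frames=[6,2,4] (faults so far: 3)
  step 5: ref 4 -> HIT, frames=[6,2,4] (faults so far: 3)
  step 6: ref 6 -> HIT, frames=[6,2,4] (faults so far: 3)
  step 7: ref 3 -> FAULT, evict 2, frames=[6,3,4] (faults so far: 4)
  step 8: ref 2 -> FAULT, evict 4, frames=[6,3,2] (faults so far: 5)
  step 9: ref 3 -> HIT, frames=[6,3,2] (faults so far: 5)
  LRU total faults: 5
--- Optimal ---
  step 0: ref 6 -> FAULT, frames=[6,-,-] (faults so far: 1)
  step 1: ref 2 -> FAULT, frames=[6,2,-] (faults so far: 2)
  step 2: ref 4 -> FAULT, frames=[6,2,4] (faults so far: 3)
  step 3: ref 2 -> HIT, frames=[6,2,4] (faults so far: 3)
  step 4: ref 2 -> HIT, frames=[6,2,4] (faults so far: 3)
  step 5: ref 4 -> HIT, frames=[6,2,4] (faults so far: 3)
  step 6: ref 6 -> HIT, frames=[6,2,4] (faults so far: 3)
  step 7: ref 3 -> FAULT, evict 4, frames=[6,2,3] (faults so far: 4)
  step 8: ref 2 -> HIT, frames=[6,2,3] (faults so far: 4)
  step 9: ref 3 -> HIT, frames=[6,2,3] (faults so far: 4)
  Optimal total faults: 4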